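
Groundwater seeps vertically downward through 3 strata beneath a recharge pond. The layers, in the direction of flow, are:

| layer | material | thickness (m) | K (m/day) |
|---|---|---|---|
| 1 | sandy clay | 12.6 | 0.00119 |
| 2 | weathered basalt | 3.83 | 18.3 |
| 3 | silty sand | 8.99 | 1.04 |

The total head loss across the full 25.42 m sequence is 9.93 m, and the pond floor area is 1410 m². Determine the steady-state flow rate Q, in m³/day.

1.32

Flow is perpendicular to layering, so the layers act in series and the equivalent K is the thickness-weighted harmonic mean.
Total thickness L = 12.6 + 3.83 + 8.99 = 25.42 m.
Σ(b_i/K_i) = 12.6/0.00119 + 3.83/18.3 + 8.99/1.04 = 10597 d.
K_eq = L / Σ(b_i/K_i) = 25.42 / 10597 = 0.002399 m/day.
Q = K_eq · A · (Δh/L) = 0.002399 × 1410 × (9.93/25.42) = 1.321 m³/day.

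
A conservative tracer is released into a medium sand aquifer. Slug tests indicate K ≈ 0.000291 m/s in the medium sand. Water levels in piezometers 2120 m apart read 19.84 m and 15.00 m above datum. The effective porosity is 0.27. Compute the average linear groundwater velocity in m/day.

Convert K: 0.000291 m/s × 86400 = 25.14 m/day.
Hydraulic gradient i = (19.84 − 15.00) / 2120 = 4.84 / 2120 = 0.002283.
Darcy flux q = K · i = 25.14 × 0.002283 = 0.05740 m/day.
Seepage velocity v = q / n_e = 0.05740 / 0.27 = 0.2126 m/day.

0.213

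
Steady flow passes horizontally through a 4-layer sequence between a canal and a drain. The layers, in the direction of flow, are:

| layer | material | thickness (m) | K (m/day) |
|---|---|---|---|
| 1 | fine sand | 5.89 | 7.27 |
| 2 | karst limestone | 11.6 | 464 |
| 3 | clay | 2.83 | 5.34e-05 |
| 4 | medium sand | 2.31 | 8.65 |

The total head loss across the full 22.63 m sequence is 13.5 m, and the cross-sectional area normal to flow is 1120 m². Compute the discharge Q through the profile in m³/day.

Flow is perpendicular to layering, so the layers act in series and the equivalent K is the thickness-weighted harmonic mean.
Total thickness L = 5.89 + 11.6 + 2.83 + 2.31 = 22.63 m.
Σ(b_i/K_i) = 5.89/7.27 + 11.6/464 + 2.83/5.34e-05 + 2.31/8.65 = 52997 d.
K_eq = L / Σ(b_i/K_i) = 22.63 / 52997 = 0.0004270 m/day.
Q = K_eq · A · (Δh/L) = 0.0004270 × 1120 × (13.5/22.63) = 0.2853 m³/day.

0.285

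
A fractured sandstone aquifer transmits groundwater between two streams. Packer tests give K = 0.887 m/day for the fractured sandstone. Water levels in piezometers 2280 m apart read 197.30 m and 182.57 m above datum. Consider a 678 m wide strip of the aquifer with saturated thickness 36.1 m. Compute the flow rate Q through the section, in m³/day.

140

Cross-sectional area A = 678 × 36.1 = 24476 m².
Hydraulic gradient i = (197.30 − 182.57) / 2280 = 14.73 / 2280 = 0.006461.
Darcy's law: Q = K · A · i = 0.8870 × 24476 × 0.006461 = 140.3 m³/day.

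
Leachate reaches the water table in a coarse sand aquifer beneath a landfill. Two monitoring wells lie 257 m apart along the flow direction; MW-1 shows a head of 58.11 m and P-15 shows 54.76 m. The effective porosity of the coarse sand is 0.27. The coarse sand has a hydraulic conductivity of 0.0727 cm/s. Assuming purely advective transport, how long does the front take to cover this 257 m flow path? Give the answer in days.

84.7

Convert K: 0.0727 cm/s × 864 = 62.81 m/day.
Hydraulic gradient i = (58.11 − 54.76) / 257 = 3.35 / 257 = 0.01304.
Darcy flux q = K · i = 62.81 × 0.01304 = 0.8188 m/day.
Seepage velocity v = q / n_e = 0.8188 / 0.27 = 3.032 m/day.
Travel time t = L / v = 257 / 3.032 = 84.75 days.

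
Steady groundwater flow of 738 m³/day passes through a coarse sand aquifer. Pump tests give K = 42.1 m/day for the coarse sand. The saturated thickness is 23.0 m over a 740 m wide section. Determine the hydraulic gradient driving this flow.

0.00103

Cross-sectional area A = 740 × 23.0 = 17020 m².
From Q = K·A·i, i = Q / (K·A) = 738 / (42.10 × 17020) = 0.001030.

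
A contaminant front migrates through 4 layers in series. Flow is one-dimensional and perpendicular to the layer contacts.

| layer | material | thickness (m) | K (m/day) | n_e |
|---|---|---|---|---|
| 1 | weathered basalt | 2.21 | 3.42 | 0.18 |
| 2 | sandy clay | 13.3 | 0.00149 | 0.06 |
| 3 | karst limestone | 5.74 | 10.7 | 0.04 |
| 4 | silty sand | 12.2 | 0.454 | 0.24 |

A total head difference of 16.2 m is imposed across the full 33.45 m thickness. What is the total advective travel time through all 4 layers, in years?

6.59

With flow normal to the layers, continuity requires the same specific discharge q through every layer.
Σ(b_i/K_i) = 2.21/3.42 + 13.3/0.00149 + 5.74/10.7 + 12.2/0.454 = 8954 d.
q = Δh / Σ(b_i/K_i) = 16.2 / 8954 = 0.001809 m/day.
In each layer the seepage velocity is v_i = q/n_i, so the layer transit time is t_i = b_i·n_i / q:
  layer 1 (weathered basalt): t_1 = 2.21 × 0.18 / 0.001809 = 219.9 d
  layer 2 (sandy clay): t_2 = 13.3 × 0.06 / 0.001809 = 441.1 d
  layer 3 (karst limestone): t_3 = 5.74 × 0.04 / 0.001809 = 126.9 d
  layer 4 (silty sand): t_4 = 12.2 × 0.24 / 0.001809 = 1618 d
Total t = Σ t_i = 2406 days = 6.588 years.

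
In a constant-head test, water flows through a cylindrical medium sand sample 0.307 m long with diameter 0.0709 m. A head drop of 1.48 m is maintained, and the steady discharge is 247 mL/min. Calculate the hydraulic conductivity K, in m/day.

18.7

Cross-sectional area A = π·(d/2)² = π × (0.0709/2)² = 0.003948 m².
Convert discharge: 247 mL/min = 4.117e-06 m³/s.
Darcy's law rearranged: K = Q·L / (A·Δh) = 4.117e-06 × 0.307 / (0.003948 × 1.48) = 0.0002163 m/s = 18.69 m/day.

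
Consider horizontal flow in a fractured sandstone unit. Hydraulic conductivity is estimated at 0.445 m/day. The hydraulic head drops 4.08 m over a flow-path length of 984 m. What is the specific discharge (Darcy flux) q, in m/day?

Hydraulic gradient i = Δh / L = 4.08 / 984 = 0.004146.
Specific discharge q = K · i = 0.4450 × 0.004146 = 0.001845 m/day.

0.00185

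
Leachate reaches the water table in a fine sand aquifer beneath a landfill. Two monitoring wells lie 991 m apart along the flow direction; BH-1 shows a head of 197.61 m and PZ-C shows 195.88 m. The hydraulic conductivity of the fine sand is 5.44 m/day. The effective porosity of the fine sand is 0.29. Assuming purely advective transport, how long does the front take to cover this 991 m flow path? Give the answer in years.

Hydraulic gradient i = (197.61 − 195.88) / 991 = 1.73 / 991 = 0.001746.
Darcy flux q = K · i = 5.440 × 0.001746 = 0.009497 m/day.
Seepage velocity v = q / n_e = 0.009497 / 0.29 = 0.03275 m/day.
Travel time t = L / v = 991 / 0.03275 = 30262 days = 82.85 years.

82.9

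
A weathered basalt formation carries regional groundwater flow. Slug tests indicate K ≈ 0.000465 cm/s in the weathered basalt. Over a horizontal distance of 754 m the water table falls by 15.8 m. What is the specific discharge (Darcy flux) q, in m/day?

Convert K: 0.000465 cm/s × 864 = 0.4018 m/day.
Hydraulic gradient i = Δh / L = 15.8 / 754 = 0.02095.
Specific discharge q = K · i = 0.4018 × 0.02095 = 0.008419 m/day.

0.00842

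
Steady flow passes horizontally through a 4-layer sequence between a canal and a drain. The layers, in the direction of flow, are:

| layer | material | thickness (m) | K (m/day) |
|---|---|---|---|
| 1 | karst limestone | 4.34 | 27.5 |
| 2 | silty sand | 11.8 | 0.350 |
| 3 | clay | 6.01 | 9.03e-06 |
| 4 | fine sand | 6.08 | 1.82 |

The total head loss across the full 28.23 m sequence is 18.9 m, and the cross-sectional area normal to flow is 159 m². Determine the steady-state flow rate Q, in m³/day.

Flow is perpendicular to layering, so the layers act in series and the equivalent K is the thickness-weighted harmonic mean.
Total thickness L = 4.34 + 11.8 + 6.01 + 6.08 = 28.23 m.
Σ(b_i/K_i) = 4.34/27.5 + 11.8/0.350 + 6.01/9.03e-06 + 6.08/1.82 = 6.656e+05 d.
K_eq = L / Σ(b_i/K_i) = 28.23 / 6.656e+05 = 4.241e-05 m/day.
Q = K_eq · A · (Δh/L) = 4.241e-05 × 159 × (18.9/28.23) = 0.004515 m³/day.

0.00451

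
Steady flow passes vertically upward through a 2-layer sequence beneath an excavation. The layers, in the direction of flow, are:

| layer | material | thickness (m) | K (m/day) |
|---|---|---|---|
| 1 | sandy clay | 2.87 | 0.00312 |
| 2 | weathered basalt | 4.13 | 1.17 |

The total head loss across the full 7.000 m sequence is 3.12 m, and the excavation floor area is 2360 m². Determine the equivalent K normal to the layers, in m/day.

Flow is perpendicular to layering, so the layers act in series and the equivalent K is the thickness-weighted harmonic mean.
Total thickness L = 2.87 + 4.13 = 7.000 m.
Σ(b_i/K_i) = 2.87/0.00312 + 4.13/1.17 = 923.4 d.
K_eq = L / Σ(b_i/K_i) = 7.000 / 923.4 = 0.007581 m/day.

0.00758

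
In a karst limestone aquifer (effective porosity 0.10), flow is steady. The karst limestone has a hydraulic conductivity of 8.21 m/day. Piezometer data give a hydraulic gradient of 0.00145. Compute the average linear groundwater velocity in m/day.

Hydraulic gradient i = 0.00145.
Darcy flux q = K · i = 8.210 × 0.001450 = 0.01190 m/day.
Seepage velocity v = q / n_e = 0.01190 / 0.10 = 0.1190 m/day.

0.119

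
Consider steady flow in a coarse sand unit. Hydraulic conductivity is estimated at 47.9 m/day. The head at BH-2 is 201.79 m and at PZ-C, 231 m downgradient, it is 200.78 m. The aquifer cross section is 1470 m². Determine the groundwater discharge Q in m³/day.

Hydraulic gradient i = (201.79 − 200.78) / 231 = 1.01 / 231 = 0.004372.
Darcy's law: Q = K · A · i = 47.90 × 1470 × 0.004372 = 307.9 m³/day.

308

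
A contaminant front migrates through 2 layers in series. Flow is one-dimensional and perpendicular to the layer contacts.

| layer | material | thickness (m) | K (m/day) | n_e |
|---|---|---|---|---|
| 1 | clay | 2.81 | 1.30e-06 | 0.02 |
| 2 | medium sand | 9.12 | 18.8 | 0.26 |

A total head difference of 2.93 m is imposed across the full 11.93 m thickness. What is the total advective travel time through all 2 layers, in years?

4900

With flow normal to the layers, continuity requires the same specific discharge q through every layer.
Σ(b_i/K_i) = 2.81/1.30e-06 + 9.12/18.8 = 2.162e+06 d.
q = Δh / Σ(b_i/K_i) = 2.93 / 2.162e+06 = 1.356e-06 m/day.
In each layer the seepage velocity is v_i = q/n_i, so the layer transit time is t_i = b_i·n_i / q:
  layer 1 (clay): t_1 = 2.81 × 0.02 / 1.356e-06 = 41460 d
  layer 2 (medium sand): t_2 = 9.12 × 0.26 / 1.356e-06 = 1.749e+06 d
Total t = Σ t_i = 1.791e+06 days = 4903 years.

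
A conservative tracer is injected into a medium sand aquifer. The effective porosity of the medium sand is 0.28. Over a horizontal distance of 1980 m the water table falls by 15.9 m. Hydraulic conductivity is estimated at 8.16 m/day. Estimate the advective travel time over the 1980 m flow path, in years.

23.2

Hydraulic gradient i = Δh / L = 15.9 / 1980 = 0.008030.
Darcy flux q = K · i = 8.160 × 0.008030 = 0.06553 m/day.
Seepage velocity v = q / n_e = 0.06553 / 0.28 = 0.2340 m/day.
Travel time t = L / v = 1980 / 0.2340 = 8461 days = 23.16 years.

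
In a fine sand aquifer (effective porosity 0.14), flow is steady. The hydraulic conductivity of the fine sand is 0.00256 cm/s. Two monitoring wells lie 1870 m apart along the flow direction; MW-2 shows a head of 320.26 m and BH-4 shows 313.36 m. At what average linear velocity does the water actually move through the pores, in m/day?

0.0583

Convert K: 0.00256 cm/s × 864 = 2.212 m/day.
Hydraulic gradient i = (320.26 − 313.36) / 1870 = 6.9 / 1870 = 0.003690.
Darcy flux q = K · i = 2.212 × 0.003690 = 0.008161 m/day.
Seepage velocity v = q / n_e = 0.008161 / 0.14 = 0.05830 m/day.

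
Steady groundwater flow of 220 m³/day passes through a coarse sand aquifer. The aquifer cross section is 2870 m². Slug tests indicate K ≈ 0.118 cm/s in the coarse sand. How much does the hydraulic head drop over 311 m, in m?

0.234

Convert K: 0.118 cm/s × 864 = 102.0 m/day.
From Q = K·A·i, i = Q / (K·A) = 220 / (102.0 × 2870) = 0.0007519.
Head loss Δh = i · L = 0.0007519 × 311 = 0.2338 m.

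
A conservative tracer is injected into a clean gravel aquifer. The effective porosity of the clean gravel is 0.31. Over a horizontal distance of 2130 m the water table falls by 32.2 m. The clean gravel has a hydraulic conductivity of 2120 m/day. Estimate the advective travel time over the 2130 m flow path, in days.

Hydraulic gradient i = Δh / L = 32.2 / 2130 = 0.01512.
Darcy flux q = K · i = 2120 × 0.01512 = 32.05 m/day.
Seepage velocity v = q / n_e = 32.05 / 0.31 = 103.4 m/day.
Travel time t = L / v = 2130 / 103.4 = 20.60 days.

20.6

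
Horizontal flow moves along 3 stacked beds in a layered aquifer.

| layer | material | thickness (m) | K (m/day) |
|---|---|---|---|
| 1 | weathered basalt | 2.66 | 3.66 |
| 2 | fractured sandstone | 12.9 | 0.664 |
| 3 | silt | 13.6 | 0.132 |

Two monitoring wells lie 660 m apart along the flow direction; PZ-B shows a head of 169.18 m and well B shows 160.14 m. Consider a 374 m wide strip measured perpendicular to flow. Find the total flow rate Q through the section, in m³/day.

Flow is parallel to layering, so each bed carries its own Darcy discharge and the transmissivities add.
Σ(K_i·b_i) = 3.66×2.66 + 0.664×12.9 + 0.132×13.6 = 20.10 m²/day.
Hydraulic gradient i = (169.18 − 160.14) / 660 = 9.04 / 660 = 0.01370.
Q = Σ(K_i·b_i) · W · i = 20.10 × 374 × 0.01370 = 102.9 m³/day.

103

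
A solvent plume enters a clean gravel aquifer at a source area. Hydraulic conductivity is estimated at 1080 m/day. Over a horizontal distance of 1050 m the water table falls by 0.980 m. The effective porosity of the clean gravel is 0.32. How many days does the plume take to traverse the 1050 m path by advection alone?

333

Hydraulic gradient i = Δh / L = 0.980 / 1050 = 0.0009333.
Darcy flux q = K · i = 1080 × 0.0009333 = 1.008 m/day.
Seepage velocity v = q / n_e = 1.008 / 0.32 = 3.150 m/day.
Travel time t = L / v = 1050 / 3.150 = 333.3 days.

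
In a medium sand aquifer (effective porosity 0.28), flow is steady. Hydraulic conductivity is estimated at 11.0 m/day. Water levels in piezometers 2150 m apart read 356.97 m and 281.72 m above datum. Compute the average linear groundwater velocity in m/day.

Hydraulic gradient i = (356.97 − 281.72) / 2150 = 75.25 / 2150 = 0.03500.
Darcy flux q = K · i = 11.00 × 0.03500 = 0.3850 m/day.
Seepage velocity v = q / n_e = 0.3850 / 0.28 = 1.375 m/day.

1.38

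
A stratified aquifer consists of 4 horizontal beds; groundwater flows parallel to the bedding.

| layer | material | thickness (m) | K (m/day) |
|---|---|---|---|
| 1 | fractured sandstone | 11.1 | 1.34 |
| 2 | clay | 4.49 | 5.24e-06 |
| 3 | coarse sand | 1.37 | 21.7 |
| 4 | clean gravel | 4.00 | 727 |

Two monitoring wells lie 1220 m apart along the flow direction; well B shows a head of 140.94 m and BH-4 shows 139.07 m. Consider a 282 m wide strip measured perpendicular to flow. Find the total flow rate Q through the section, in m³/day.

1280

Flow is parallel to layering, so each bed carries its own Darcy discharge and the transmissivities add.
Σ(K_i·b_i) = 1.34×11.1 + 5.24e-06×4.49 + 21.7×1.37 + 727×4.00 = 2953 m²/day.
Hydraulic gradient i = (140.94 − 139.07) / 1220 = 1.87 / 1220 = 0.001533.
Q = Σ(K_i·b_i) · W · i = 2953 × 282 × 0.001533 = 1276 m³/day.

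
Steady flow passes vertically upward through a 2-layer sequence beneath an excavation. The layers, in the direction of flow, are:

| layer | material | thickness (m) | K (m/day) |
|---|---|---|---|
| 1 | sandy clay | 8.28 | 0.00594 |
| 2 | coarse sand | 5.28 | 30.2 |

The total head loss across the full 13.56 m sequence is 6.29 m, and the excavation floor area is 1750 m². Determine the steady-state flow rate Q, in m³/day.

Flow is perpendicular to layering, so the layers act in series and the equivalent K is the thickness-weighted harmonic mean.
Total thickness L = 8.28 + 5.28 = 13.56 m.
Σ(b_i/K_i) = 8.28/0.00594 + 5.28/30.2 = 1394 d.
K_eq = L / Σ(b_i/K_i) = 13.56 / 1394 = 0.009727 m/day.
Q = K_eq · A · (Δh/L) = 0.009727 × 1750 × (6.29/13.56) = 7.896 m³/day.

7.90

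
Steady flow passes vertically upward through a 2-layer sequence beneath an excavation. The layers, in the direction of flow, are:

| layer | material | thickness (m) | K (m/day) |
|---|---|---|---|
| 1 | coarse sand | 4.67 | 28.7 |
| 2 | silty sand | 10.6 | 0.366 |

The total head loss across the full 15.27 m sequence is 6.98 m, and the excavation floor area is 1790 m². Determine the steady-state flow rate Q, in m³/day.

429

Flow is perpendicular to layering, so the layers act in series and the equivalent K is the thickness-weighted harmonic mean.
Total thickness L = 4.67 + 10.6 = 15.27 m.
Σ(b_i/K_i) = 4.67/28.7 + 10.6/0.366 = 29.12 d.
K_eq = L / Σ(b_i/K_i) = 15.27 / 29.12 = 0.5243 m/day.
Q = K_eq · A · (Δh/L) = 0.5243 × 1790 × (6.98/15.27) = 429.0 m³/day.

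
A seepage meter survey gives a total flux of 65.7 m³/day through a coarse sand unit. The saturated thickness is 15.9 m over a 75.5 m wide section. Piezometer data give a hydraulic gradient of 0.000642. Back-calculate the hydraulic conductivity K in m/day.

Cross-sectional area A = 75.5 × 15.9 = 1200 m².
Hydraulic gradient i = 0.000642.
From Q = K·A·i, K = Q / (A·i) = 65.7 / (1200 × 0.0006420) = 85.25 m/day.

85.2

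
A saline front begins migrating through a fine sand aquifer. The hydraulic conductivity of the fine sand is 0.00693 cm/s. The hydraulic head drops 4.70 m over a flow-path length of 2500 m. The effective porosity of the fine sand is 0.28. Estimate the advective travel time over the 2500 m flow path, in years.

Convert K: 0.00693 cm/s × 864 = 5.988 m/day.
Hydraulic gradient i = Δh / L = 4.70 / 2500 = 0.001880.
Darcy flux q = K · i = 5.988 × 0.001880 = 0.01126 m/day.
Seepage velocity v = q / n_e = 0.01126 / 0.28 = 0.04020 m/day.
Travel time t = L / v = 2500 / 0.04020 = 62186 days = 170.3 years.

170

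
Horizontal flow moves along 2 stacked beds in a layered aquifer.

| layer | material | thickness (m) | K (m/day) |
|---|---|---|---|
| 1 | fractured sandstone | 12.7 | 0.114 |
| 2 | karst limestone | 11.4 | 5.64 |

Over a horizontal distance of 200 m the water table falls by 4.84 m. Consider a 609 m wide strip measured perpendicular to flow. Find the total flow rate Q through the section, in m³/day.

Flow is parallel to layering, so each bed carries its own Darcy discharge and the transmissivities add.
Σ(K_i·b_i) = 0.114×12.7 + 5.64×11.4 = 65.74 m²/day.
Hydraulic gradient i = Δh / L = 4.84 / 200 = 0.02420.
Q = Σ(K_i·b_i) · W · i = 65.74 × 609 × 0.02420 = 968.9 m³/day.

969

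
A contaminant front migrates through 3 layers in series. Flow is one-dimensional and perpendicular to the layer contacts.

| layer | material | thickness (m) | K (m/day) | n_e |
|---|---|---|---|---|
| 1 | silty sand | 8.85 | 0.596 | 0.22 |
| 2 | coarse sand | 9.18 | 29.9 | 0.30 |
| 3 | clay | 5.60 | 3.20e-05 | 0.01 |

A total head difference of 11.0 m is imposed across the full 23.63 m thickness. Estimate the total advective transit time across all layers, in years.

With flow normal to the layers, continuity requires the same specific discharge q through every layer.
Σ(b_i/K_i) = 8.85/0.596 + 9.18/29.9 + 5.60/3.20e-05 = 1.750e+05 d.
q = Δh / Σ(b_i/K_i) = 11.0 / 1.750e+05 = 6.285e-05 m/day.
In each layer the seepage velocity is v_i = q/n_i, so the layer transit time is t_i = b_i·n_i / q:
  layer 1 (silty sand): t_1 = 8.85 × 0.22 / 6.285e-05 = 30978 d
  layer 2 (coarse sand): t_2 = 9.18 × 0.30 / 6.285e-05 = 43817 d
  layer 3 (clay): t_3 = 5.60 × 0.01 / 6.285e-05 = 891.0 d
Total t = Σ t_i = 75686 days = 207.2 years.

207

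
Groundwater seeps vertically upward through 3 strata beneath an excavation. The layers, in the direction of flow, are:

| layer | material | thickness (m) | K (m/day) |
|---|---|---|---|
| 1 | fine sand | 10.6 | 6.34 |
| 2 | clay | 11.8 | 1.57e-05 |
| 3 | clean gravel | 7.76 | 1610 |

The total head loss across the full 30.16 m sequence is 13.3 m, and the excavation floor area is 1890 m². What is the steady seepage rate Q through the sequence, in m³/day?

0.0334

Flow is perpendicular to layering, so the layers act in series and the equivalent K is the thickness-weighted harmonic mean.
Total thickness L = 10.6 + 11.8 + 7.76 = 30.16 m.
Σ(b_i/K_i) = 10.6/6.34 + 11.8/1.57e-05 + 7.76/1610 = 7.516e+05 d.
K_eq = L / Σ(b_i/K_i) = 30.16 / 7.516e+05 = 4.013e-05 m/day.
Q = K_eq · A · (Δh/L) = 4.013e-05 × 1890 × (13.3/30.16) = 0.03344 m³/day.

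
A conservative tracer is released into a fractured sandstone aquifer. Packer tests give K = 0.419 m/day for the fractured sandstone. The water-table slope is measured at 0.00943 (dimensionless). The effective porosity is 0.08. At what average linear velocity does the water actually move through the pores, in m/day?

Hydraulic gradient i = 0.00943.
Darcy flux q = K · i = 0.4190 × 0.009430 = 0.003951 m/day.
Seepage velocity v = q / n_e = 0.003951 / 0.08 = 0.04939 m/day.

0.0494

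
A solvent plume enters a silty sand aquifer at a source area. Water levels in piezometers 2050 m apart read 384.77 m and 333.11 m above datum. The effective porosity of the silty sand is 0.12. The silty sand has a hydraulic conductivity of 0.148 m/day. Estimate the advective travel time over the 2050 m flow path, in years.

Hydraulic gradient i = (384.77 − 333.11) / 2050 = 51.66 / 2050 = 0.02520.
Darcy flux q = K · i = 0.1480 × 0.02520 = 0.003730 m/day.
Seepage velocity v = q / n_e = 0.003730 / 0.12 = 0.03108 m/day.
Travel time t = L / v = 2050 / 0.03108 = 65959 days = 180.6 years.

181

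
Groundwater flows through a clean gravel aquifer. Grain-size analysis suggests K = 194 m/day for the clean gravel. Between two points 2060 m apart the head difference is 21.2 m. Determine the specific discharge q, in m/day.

2.00

Hydraulic gradient i = Δh / L = 21.2 / 2060 = 0.01029.
Specific discharge q = K · i = 194.0 × 0.01029 = 1.997 m/day.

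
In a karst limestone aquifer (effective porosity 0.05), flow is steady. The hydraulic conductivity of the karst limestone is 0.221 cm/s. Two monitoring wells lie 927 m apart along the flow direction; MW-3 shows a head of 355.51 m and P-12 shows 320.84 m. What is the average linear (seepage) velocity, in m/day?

143

Convert K: 0.221 cm/s × 864 = 190.9 m/day.
Hydraulic gradient i = (355.51 − 320.84) / 927 = 34.67 / 927 = 0.03740.
Darcy flux q = K · i = 190.9 × 0.03740 = 7.141 m/day.
Seepage velocity v = q / n_e = 7.141 / 0.05 = 142.8 m/day.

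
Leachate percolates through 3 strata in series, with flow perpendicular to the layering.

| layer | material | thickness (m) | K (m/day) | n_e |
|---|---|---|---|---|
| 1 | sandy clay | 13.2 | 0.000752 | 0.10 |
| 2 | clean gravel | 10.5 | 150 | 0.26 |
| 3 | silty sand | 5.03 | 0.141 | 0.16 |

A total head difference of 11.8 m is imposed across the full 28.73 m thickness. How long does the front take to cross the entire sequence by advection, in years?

With flow normal to the layers, continuity requires the same specific discharge q through every layer.
Σ(b_i/K_i) = 13.2/0.000752 + 10.5/150 + 5.03/0.141 = 17589 d.
q = Δh / Σ(b_i/K_i) = 11.8 / 17589 = 0.0006709 m/day.
In each layer the seepage velocity is v_i = q/n_i, so the layer transit time is t_i = b_i·n_i / q:
  layer 1 (sandy clay): t_1 = 13.2 × 0.10 / 0.0006709 = 1968 d
  layer 2 (clean gravel): t_2 = 10.5 × 0.26 / 0.0006709 = 4069 d
  layer 3 (silty sand): t_3 = 5.03 × 0.16 / 0.0006709 = 1200 d
Total t = Σ t_i = 7237 days = 19.81 years.

19.8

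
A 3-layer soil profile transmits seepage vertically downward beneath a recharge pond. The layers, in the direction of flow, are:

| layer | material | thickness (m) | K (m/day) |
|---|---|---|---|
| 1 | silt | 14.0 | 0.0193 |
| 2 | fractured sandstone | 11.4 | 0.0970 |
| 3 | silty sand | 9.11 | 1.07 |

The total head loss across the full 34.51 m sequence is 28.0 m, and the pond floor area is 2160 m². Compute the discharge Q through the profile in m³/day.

Flow is perpendicular to layering, so the layers act in series and the equivalent K is the thickness-weighted harmonic mean.
Total thickness L = 14.0 + 11.4 + 9.11 = 34.51 m.
Σ(b_i/K_i) = 14.0/0.0193 + 11.4/0.0970 + 9.11/1.07 = 851.4 d.
K_eq = L / Σ(b_i/K_i) = 34.51 / 851.4 = 0.04053 m/day.
Q = K_eq · A · (Δh/L) = 0.04053 × 2160 × (28.0/34.51) = 71.03 m³/day.

71.0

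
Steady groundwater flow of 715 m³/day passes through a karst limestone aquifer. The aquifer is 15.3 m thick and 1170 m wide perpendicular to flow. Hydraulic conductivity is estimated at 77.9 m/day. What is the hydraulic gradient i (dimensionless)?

Cross-sectional area A = 1170 × 15.3 = 17901 m².
From Q = K·A·i, i = Q / (K·A) = 715 / (77.90 × 17901) = 0.0005127.

0.000513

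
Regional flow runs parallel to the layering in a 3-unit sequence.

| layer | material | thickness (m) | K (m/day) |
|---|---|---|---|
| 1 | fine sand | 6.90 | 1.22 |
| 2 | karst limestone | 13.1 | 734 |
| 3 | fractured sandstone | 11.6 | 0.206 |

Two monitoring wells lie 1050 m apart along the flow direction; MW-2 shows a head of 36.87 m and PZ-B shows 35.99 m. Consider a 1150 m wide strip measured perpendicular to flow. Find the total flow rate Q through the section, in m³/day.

Flow is parallel to layering, so each bed carries its own Darcy discharge and the transmissivities add.
Σ(K_i·b_i) = 1.22×6.90 + 734×13.1 + 0.206×11.6 = 9626 m²/day.
Hydraulic gradient i = (36.87 − 35.99) / 1050 = 0.88 / 1050 = 0.0008381.
Q = Σ(K_i·b_i) · W · i = 9626 × 1150 × 0.0008381 = 9278 m³/day.

9280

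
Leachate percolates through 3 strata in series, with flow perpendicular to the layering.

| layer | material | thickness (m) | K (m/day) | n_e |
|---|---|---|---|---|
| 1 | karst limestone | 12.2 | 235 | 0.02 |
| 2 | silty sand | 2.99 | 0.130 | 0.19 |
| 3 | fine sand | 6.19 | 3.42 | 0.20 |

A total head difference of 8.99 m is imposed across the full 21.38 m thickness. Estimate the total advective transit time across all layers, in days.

With flow normal to the layers, continuity requires the same specific discharge q through every layer.
Σ(b_i/K_i) = 12.2/235 + 2.99/0.130 + 6.19/3.42 = 24.86 d.
q = Δh / Σ(b_i/K_i) = 8.99 / 24.86 = 0.3616 m/day.
In each layer the seepage velocity is v_i = q/n_i, so the layer transit time is t_i = b_i·n_i / q:
  layer 1 (karst limestone): t_1 = 12.2 × 0.02 / 0.3616 = 0.6748 d
  layer 2 (silty sand): t_2 = 2.99 × 0.19 / 0.3616 = 1.571 d
  layer 3 (fine sand): t_3 = 6.19 × 0.20 / 0.3616 = 3.424 d
Total t = Σ t_i = 5.670 days.

5.67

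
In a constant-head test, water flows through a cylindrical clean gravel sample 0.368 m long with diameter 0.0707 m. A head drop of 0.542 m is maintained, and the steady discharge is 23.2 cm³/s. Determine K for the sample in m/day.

Cross-sectional area A = π·(d/2)² = π × (0.0707/2)² = 0.003926 m².
Convert discharge: 23.2 cm³/s = 2.320e-05 m³/s.
Darcy's law rearranged: K = Q·L / (A·Δh) = 2.320e-05 × 0.368 / (0.003926 × 0.542) = 0.004012 m/s = 346.7 m/day.

347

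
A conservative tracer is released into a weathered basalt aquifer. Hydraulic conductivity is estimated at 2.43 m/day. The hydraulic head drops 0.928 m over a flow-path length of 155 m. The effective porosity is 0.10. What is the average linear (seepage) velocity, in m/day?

0.145

Hydraulic gradient i = Δh / L = 0.928 / 155 = 0.005987.
Darcy flux q = K · i = 2.430 × 0.005987 = 0.01455 m/day.
Seepage velocity v = q / n_e = 0.01455 / 0.10 = 0.1455 m/day.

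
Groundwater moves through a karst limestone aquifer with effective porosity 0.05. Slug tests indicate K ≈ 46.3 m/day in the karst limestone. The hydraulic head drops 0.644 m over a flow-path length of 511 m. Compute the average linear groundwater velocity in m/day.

Hydraulic gradient i = Δh / L = 0.644 / 511 = 0.001260.
Darcy flux q = K · i = 46.30 × 0.001260 = 0.05835 m/day.
Seepage velocity v = q / n_e = 0.05835 / 0.05 = 1.167 m/day.

1.17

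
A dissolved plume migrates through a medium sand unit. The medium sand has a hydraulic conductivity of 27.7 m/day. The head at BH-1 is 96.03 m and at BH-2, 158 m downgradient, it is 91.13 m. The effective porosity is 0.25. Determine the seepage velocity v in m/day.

3.44

Hydraulic gradient i = (96.03 − 91.13) / 158 = 4.9 / 158 = 0.03101.
Darcy flux q = K · i = 27.70 × 0.03101 = 0.8591 m/day.
Seepage velocity v = q / n_e = 0.8591 / 0.25 = 3.436 m/day.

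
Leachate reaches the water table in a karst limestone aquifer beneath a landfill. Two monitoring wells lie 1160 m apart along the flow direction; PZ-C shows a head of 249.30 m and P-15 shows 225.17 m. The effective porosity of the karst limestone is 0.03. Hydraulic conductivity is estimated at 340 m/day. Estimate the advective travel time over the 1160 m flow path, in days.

4.92

Hydraulic gradient i = (249.30 − 225.17) / 1160 = 24.13 / 1160 = 0.02080.
Darcy flux q = K · i = 340.0 × 0.02080 = 7.073 m/day.
Seepage velocity v = q / n_e = 7.073 / 0.03 = 235.8 m/day.
Travel time t = L / v = 1160 / 235.8 = 4.920 days.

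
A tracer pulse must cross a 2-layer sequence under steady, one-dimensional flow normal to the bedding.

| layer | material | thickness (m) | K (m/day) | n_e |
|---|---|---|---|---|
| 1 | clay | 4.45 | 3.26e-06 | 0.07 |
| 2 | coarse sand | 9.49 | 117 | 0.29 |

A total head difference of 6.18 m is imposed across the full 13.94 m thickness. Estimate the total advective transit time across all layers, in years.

1850

With flow normal to the layers, continuity requires the same specific discharge q through every layer.
Σ(b_i/K_i) = 4.45/3.26e-06 + 9.49/117 = 1.365e+06 d.
q = Δh / Σ(b_i/K_i) = 6.18 / 1.365e+06 = 4.527e-06 m/day.
In each layer the seepage velocity is v_i = q/n_i, so the layer transit time is t_i = b_i·n_i / q:
  layer 1 (clay): t_1 = 4.45 × 0.07 / 4.527e-06 = 68804 d
  layer 2 (coarse sand): t_2 = 9.49 × 0.29 / 4.527e-06 = 6.079e+05 d
Total t = Σ t_i = 6.767e+05 days = 1853 years.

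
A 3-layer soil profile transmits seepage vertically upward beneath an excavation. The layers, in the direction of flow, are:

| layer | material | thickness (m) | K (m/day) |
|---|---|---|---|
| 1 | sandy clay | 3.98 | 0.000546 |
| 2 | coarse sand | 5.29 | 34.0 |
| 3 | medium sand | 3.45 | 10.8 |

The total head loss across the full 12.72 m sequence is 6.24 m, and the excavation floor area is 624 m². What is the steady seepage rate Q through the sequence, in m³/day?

Flow is perpendicular to layering, so the layers act in series and the equivalent K is the thickness-weighted harmonic mean.
Total thickness L = 3.98 + 5.29 + 3.45 = 12.72 m.
Σ(b_i/K_i) = 3.98/0.000546 + 5.29/34.0 + 3.45/10.8 = 7290 d.
K_eq = L / Σ(b_i/K_i) = 12.72 / 7290 = 0.001745 m/day.
Q = K_eq · A · (Δh/L) = 0.001745 × 624 × (6.24/12.72) = 0.5341 m³/day.

0.534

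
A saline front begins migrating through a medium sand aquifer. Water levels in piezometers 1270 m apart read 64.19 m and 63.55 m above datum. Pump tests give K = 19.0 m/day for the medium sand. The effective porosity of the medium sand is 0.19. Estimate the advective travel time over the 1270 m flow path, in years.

69.0

Hydraulic gradient i = (64.19 − 63.55) / 1270 = 0.64 / 1270 = 0.0005039.
Darcy flux q = K · i = 19.00 × 0.0005039 = 0.009575 m/day.
Seepage velocity v = q / n_e = 0.009575 / 0.19 = 0.05039 m/day.
Travel time t = L / v = 1270 / 0.05039 = 25202 days = 69.00 years.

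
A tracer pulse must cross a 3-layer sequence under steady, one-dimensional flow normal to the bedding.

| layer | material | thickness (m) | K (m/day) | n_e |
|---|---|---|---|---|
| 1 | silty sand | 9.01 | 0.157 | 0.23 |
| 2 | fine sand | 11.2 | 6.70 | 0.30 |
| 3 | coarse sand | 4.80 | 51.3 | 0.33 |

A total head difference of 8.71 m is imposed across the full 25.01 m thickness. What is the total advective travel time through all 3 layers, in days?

With flow normal to the layers, continuity requires the same specific discharge q through every layer.
Σ(b_i/K_i) = 9.01/0.157 + 11.2/6.70 + 4.80/51.3 = 59.15 d.
q = Δh / Σ(b_i/K_i) = 8.71 / 59.15 = 0.1472 m/day.
In each layer the seepage velocity is v_i = q/n_i, so the layer transit time is t_i = b_i·n_i / q:
  layer 1 (silty sand): t_1 = 9.01 × 0.23 / 0.1472 = 14.07 d
  layer 2 (fine sand): t_2 = 11.2 × 0.30 / 0.1472 = 22.82 d
  layer 3 (coarse sand): t_3 = 4.80 × 0.33 / 0.1472 = 10.76 d
Total t = Σ t_i = 47.65 days.

47.7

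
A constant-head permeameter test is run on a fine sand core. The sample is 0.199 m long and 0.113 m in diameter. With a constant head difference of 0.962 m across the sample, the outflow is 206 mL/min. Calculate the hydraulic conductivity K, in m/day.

6.12

Cross-sectional area A = π·(d/2)² = π × (0.113/2)² = 0.01003 m².
Convert discharge: 206 mL/min = 3.433e-06 m³/s.
Darcy's law rearranged: K = Q·L / (A·Δh) = 3.433e-06 × 0.199 / (0.01003 × 0.962) = 7.082e-05 m/s = 6.119 m/day.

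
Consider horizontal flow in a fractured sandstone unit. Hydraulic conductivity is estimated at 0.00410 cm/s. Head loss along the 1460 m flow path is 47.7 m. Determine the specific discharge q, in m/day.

0.116

Convert K: 0.00410 cm/s × 864 = 3.542 m/day.
Hydraulic gradient i = Δh / L = 47.7 / 1460 = 0.03267.
Specific discharge q = K · i = 3.542 × 0.03267 = 0.1157 m/day.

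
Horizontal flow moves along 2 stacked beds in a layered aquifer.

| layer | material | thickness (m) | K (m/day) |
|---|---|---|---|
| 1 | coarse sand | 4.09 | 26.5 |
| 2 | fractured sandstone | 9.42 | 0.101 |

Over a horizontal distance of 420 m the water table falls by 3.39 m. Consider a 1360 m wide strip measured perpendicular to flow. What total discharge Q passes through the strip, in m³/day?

1200

Flow is parallel to layering, so each bed carries its own Darcy discharge and the transmissivities add.
Σ(K_i·b_i) = 26.5×4.09 + 0.101×9.42 = 109.3 m²/day.
Hydraulic gradient i = Δh / L = 3.39 / 420 = 0.008071.
Q = Σ(K_i·b_i) · W · i = 109.3 × 1360 × 0.008071 = 1200 m³/day.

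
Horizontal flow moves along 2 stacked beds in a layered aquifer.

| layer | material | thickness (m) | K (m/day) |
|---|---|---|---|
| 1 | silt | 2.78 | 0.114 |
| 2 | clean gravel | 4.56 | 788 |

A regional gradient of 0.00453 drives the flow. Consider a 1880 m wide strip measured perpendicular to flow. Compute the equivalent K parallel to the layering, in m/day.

490

Flow is parallel to layering, so each bed carries its own Darcy discharge and the transmissivities add.
Σ(K_i·b_i) = 0.114×2.78 + 788×4.56 = 3594 m²/day.
Total thickness b = 7.340 m, so K_eq = Σ(K_i·b_i)/b = 489.6 m/day.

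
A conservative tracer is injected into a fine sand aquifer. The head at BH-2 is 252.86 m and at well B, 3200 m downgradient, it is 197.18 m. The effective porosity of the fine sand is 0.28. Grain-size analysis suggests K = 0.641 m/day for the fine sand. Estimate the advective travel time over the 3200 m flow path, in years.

220

Hydraulic gradient i = (252.86 − 197.18) / 3200 = 55.68 / 3200 = 0.01740.
Darcy flux q = K · i = 0.6410 × 0.01740 = 0.01115 m/day.
Seepage velocity v = q / n_e = 0.01115 / 0.28 = 0.03983 m/day.
Travel time t = L / v = 3200 / 0.03983 = 80334 days = 219.9 years.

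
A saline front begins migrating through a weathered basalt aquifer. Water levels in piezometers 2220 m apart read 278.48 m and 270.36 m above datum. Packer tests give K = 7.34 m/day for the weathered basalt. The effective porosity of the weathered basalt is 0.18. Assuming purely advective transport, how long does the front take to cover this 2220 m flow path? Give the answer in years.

Hydraulic gradient i = (278.48 − 270.36) / 2220 = 8.12 / 2220 = 0.003658.
Darcy flux q = K · i = 7.340 × 0.003658 = 0.02685 m/day.
Seepage velocity v = q / n_e = 0.02685 / 0.18 = 0.1492 m/day.
Travel time t = L / v = 2220 / 0.1492 = 14884 days = 40.75 years.

40.8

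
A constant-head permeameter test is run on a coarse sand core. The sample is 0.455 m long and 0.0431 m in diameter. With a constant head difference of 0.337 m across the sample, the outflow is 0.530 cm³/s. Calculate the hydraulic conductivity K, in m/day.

Cross-sectional area A = π·(d/2)² = π × (0.0431/2)² = 0.001459 m².
Convert discharge: 0.530 cm³/s = 5.300e-07 m³/s.
Darcy's law rearranged: K = Q·L / (A·Δh) = 5.300e-07 × 0.455 / (0.001459 × 0.337) = 0.0004905 m/s = 42.38 m/day.

42.4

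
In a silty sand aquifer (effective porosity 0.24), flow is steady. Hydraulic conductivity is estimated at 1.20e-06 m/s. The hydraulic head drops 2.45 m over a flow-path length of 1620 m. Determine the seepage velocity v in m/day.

Convert K: 1.20e-06 m/s × 86400 = 0.1037 m/day.
Hydraulic gradient i = Δh / L = 2.45 / 1620 = 0.001512.
Darcy flux q = K · i = 0.1037 × 0.001512 = 0.0001568 m/day.
Seepage velocity v = q / n_e = 0.0001568 / 0.24 = 0.0006533 m/day.

0.000653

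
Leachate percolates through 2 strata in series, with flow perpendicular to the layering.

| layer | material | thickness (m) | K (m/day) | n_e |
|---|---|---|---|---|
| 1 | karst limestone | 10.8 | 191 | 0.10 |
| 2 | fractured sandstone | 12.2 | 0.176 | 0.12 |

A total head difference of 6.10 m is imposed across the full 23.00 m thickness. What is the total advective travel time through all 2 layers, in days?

With flow normal to the layers, continuity requires the same specific discharge q through every layer.
Σ(b_i/K_i) = 10.8/191 + 12.2/0.176 = 69.37 d.
q = Δh / Σ(b_i/K_i) = 6.10 / 69.37 = 0.08793 m/day.
In each layer the seepage velocity is v_i = q/n_i, so the layer transit time is t_i = b_i·n_i / q:
  layer 1 (karst limestone): t_1 = 10.8 × 0.10 / 0.08793 = 12.28 d
  layer 2 (fractured sandstone): t_2 = 12.2 × 0.12 / 0.08793 = 16.65 d
Total t = Σ t_i = 28.93 days.

28.9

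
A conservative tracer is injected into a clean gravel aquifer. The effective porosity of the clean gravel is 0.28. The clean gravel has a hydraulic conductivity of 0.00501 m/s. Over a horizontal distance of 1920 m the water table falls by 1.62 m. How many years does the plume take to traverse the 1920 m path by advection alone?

4.03

Convert K: 0.00501 m/s × 86400 = 432.9 m/day.
Hydraulic gradient i = Δh / L = 1.62 / 1920 = 0.0008438.
Darcy flux q = K · i = 432.9 × 0.0008438 = 0.3652 m/day.
Seepage velocity v = q / n_e = 0.3652 / 0.28 = 1.304 m/day.
Travel time t = L / v = 1920 / 1.304 = 1472 days = 4.030 years.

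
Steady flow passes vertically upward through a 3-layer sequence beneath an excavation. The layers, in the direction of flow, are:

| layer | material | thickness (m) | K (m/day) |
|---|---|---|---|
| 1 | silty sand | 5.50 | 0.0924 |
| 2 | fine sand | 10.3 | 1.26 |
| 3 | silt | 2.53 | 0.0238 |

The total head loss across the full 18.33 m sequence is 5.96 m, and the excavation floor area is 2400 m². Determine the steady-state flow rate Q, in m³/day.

Flow is perpendicular to layering, so the layers act in series and the equivalent K is the thickness-weighted harmonic mean.
Total thickness L = 5.50 + 10.3 + 2.53 = 18.33 m.
Σ(b_i/K_i) = 5.50/0.0924 + 10.3/1.26 + 2.53/0.0238 = 174.0 d.
K_eq = L / Σ(b_i/K_i) = 18.33 / 174.0 = 0.1053 m/day.
Q = K_eq · A · (Δh/L) = 0.1053 × 2400 × (5.96/18.33) = 82.21 m³/day.

82.2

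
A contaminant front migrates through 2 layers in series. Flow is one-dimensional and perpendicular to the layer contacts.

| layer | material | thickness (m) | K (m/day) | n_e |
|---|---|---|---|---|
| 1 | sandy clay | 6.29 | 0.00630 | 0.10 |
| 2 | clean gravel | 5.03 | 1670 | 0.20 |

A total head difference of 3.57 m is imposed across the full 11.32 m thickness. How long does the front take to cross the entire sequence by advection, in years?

With flow normal to the layers, continuity requires the same specific discharge q through every layer.
Σ(b_i/K_i) = 6.29/0.00630 + 5.03/1670 = 998.4 d.
q = Δh / Σ(b_i/K_i) = 3.57 / 998.4 = 0.003576 m/day.
In each layer the seepage velocity is v_i = q/n_i, so the layer transit time is t_i = b_i·n_i / q:
  layer 1 (sandy clay): t_1 = 6.29 × 0.10 / 0.003576 = 175.9 d
  layer 2 (clean gravel): t_2 = 5.03 × 0.20 / 0.003576 = 281.3 d
Total t = Σ t_i = 457.3 days = 1.252 years.

1.25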